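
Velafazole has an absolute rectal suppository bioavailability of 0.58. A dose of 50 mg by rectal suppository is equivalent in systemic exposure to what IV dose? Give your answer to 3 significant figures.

Systemic exposure from an extravascular dose = F × D_ev, so the equivalent IV dose is F × D_ev.
D_iv = F × D_ev = 0.58 × 50 = 29 mg

D_iv = 29.0 mg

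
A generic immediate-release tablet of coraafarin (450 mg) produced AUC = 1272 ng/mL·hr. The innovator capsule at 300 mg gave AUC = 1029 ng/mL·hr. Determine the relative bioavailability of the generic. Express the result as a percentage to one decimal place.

F_rel = 82.4%

F_rel = (AUC_test/D_test) / (AUC_ref/D_ref)
      = (1272/450) / (1029/300)
      = 2.82667 / 3.43 = 0.8241 = 82.41%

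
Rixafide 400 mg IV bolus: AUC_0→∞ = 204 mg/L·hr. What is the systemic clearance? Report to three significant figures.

CL = 1.96 L/hr

CL = Dose_iv / AUC_0→∞
   = 400 / 204 = 1.96078 L/hr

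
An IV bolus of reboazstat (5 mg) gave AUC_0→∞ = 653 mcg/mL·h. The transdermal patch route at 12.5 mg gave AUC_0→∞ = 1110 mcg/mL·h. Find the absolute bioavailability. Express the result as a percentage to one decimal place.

F = 68.0%

F = (AUC_ev / D_ev) / (AUC_iv / D_iv)
  = (1110/12.5) / (653/5)
  = 88.8 / 130.6 = 0.6799
  = 67.99%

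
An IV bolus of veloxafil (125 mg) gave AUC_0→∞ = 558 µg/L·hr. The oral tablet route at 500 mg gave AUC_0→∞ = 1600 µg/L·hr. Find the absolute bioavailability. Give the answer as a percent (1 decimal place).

F = (AUC_ev / D_ev) / (AUC_iv / D_iv)
  = (1600/500) / (558/125)
  = 3.2 / 4.464 = 0.7168
  = 71.68%

F = 71.7%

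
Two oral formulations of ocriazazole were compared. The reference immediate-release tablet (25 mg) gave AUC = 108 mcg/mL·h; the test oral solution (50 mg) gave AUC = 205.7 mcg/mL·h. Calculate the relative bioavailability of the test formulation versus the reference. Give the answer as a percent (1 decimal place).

F_rel = (AUC_test/D_test) / (AUC_ref/D_ref)
      = (205.7/50) / (108/25)
      = 4.114 / 4.32 = 0.9523 = 95.23%

F_rel = 95.2%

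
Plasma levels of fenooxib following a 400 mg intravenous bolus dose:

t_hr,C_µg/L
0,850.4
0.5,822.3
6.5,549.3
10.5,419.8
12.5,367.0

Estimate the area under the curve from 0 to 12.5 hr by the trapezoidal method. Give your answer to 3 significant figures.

Trapezoidal AUC_0→12.5:
  [0→0.5]: (850.4+822.3)/2 × 0.5 = 418.175
  [0.5→6.5]: (822.3+549.3)/2 × 6 = 4114.8
  [6.5→10.5]: (549.3+419.8)/2 × 4 = 1938.2
  [10.5→12.5]: (419.8+367.0)/2 × 2 = 786.8
  Sum = 7257.975 µg/L·hr

AUC = 7260 µg/L·hr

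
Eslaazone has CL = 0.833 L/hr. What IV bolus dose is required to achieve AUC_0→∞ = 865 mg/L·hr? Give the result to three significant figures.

Dose_iv = CL × AUC_0→∞
     = 0.833 × 865 = 720.545 mg

Dose = 721 mg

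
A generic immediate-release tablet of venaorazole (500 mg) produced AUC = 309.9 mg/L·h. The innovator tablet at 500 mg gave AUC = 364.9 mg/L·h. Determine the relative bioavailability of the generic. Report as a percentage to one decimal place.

F_rel = (AUC_test/D_test) / (AUC_ref/D_ref)
      = (309.9/500) / (364.9/500)
      = 0.6198 / 0.7298 = 0.8493 = 84.93%

F_rel = 84.9%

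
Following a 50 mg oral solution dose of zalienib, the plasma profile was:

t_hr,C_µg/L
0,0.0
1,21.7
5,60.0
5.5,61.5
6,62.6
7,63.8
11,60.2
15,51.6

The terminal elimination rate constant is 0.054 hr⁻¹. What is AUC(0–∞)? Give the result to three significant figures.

AUC = 1730 µg/L·hr

Trapezoidal AUC_0→15:
  [0→1]: (0.0+21.7)/2 × 1 = 10.85
  [1→5]: (21.7+60.0)/2 × 4 = 163.4
  [5→5.5]: (60.0+61.5)/2 × 0.5 = 30.375
  [5.5→6]: (61.5+62.6)/2 × 0.5 = 31.025
  [6→7]: (62.6+63.8)/2 × 1 = 63.2
  [7→11]: (63.8+60.2)/2 × 4 = 248.0
  [11→15]: (60.2+51.6)/2 × 4 = 223.6
  Sum = 770.45 µg/L·hr
Extrapolated tail: C_last / k_e = 51.6 / 0.054 = 955.556
AUC_0→∞ = 770.45 + 955.556 = 1726.006 µg/L·hr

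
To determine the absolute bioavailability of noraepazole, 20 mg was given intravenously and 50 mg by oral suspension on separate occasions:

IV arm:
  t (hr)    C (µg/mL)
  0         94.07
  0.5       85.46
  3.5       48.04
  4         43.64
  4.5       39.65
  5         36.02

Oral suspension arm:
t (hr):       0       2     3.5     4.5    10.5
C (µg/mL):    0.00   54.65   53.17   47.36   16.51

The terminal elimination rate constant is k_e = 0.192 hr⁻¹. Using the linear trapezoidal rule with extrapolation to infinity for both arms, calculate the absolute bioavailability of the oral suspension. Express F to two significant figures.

Trapezoidal AUC_0→5 (IV):
  [0→0.5]: (94.07+85.46)/2 × 0.5 = 44.8825
  [0.5→3.5]: (85.46+48.04)/2 × 3 = 200.25
  [3.5→4]: (48.04+43.64)/2 × 0.5 = 22.92
  [4→4.5]: (43.64+39.65)/2 × 0.5 = 20.8225
  [4.5→5]: (39.65+36.02)/2 × 0.5 = 18.9175
  Sum = 307.7925 µg/mL·hr
IV tail: 36.02/0.192 = 187.604; AUC_iv,0→∞ = 307.7925 + 187.604 = 495.3965 µg/mL·hr
Trapezoidal AUC_0→10.5 (oral suspension):
  [0→2]: (0.00+54.65)/2 × 2 = 54.65
  [2→3.5]: (54.65+53.17)/2 × 1.5 = 80.865
  [3.5→4.5]: (53.17+47.36)/2 × 1 = 50.265
  [4.5→10.5]: (47.36+16.51)/2 × 6 = 191.61
  Sum = 377.39 µg/mL·hr
oral suspension tail: 16.51/0.192 = 85.990; AUC_ev,0→∞ = 377.39 + 85.990 = 463.38 µg/mL·hr
F = (AUC_ev/D_ev)/(AUC_iv/D_iv) = (463.38/50)/(495.3965/20) = 9.2676/24.769825 = 0.3741

F = 0.37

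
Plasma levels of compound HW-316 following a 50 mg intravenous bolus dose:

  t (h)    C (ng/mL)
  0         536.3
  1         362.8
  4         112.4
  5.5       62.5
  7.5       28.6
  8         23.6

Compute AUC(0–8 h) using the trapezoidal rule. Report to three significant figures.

AUC = 1400 ng/mL·h

Trapezoidal AUC_0→8:
  [0→1]: (536.3+362.8)/2 × 1 = 449.55
  [1→4]: (362.8+112.4)/2 × 3 = 712.8
  [4→5.5]: (112.4+62.5)/2 × 1.5 = 131.175
  [5.5→7.5]: (62.5+28.6)/2 × 2 = 91.1
  [7.5→8]: (28.6+23.6)/2 × 0.5 = 13.05
  Sum = 1397.675 ng/mL·h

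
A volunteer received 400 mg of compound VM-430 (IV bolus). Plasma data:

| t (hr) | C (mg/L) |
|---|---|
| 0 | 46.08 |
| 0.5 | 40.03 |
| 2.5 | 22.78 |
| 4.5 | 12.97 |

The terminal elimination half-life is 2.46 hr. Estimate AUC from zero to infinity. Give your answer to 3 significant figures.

AUC = 166 mg/L·hr

Trapezoidal AUC_0→4.5:
  [0→0.5]: (46.08+40.03)/2 × 0.5 = 21.5275
  [0.5→2.5]: (40.03+22.78)/2 × 2 = 62.81
  [2.5→4.5]: (22.78+12.97)/2 × 2 = 35.75
  Sum = 120.0875 mg/L·hr
k_e = ln2 / t½ = 0.693147 / 2.46 = 0.2818 hr^-1
Extrapolated tail: C_last / k_e = 12.97 / 0.2818 = 46.026
AUC_0→∞ = 120.0875 + 46.026 = 166.1135 mg/L·hr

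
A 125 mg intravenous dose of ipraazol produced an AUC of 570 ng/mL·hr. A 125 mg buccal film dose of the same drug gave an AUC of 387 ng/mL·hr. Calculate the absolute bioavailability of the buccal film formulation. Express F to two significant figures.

F = 0.68

F = (AUC_ev / D_ev) / (AUC_iv / D_iv)
  = (387/125) / (570/125)
  = 3.096 / 4.56 = 0.6789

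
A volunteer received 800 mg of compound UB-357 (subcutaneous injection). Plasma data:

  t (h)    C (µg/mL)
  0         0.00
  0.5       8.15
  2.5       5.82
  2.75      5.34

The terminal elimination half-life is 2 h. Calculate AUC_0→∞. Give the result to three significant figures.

AUC = 32.8 µg/mL·h

Trapezoidal AUC_0→2.75:
  [0→0.5]: (0.00+8.15)/2 × 0.5 = 2.0375
  [0.5→2.5]: (8.15+5.82)/2 × 2 = 13.97
  [2.5→2.75]: (5.82+5.34)/2 × 0.25 = 1.395
  Sum = 17.4025 µg/mL·h
k_e = ln2 / t½ = 0.693147 / 2 = 0.3466 h^-1
Extrapolated tail: C_last / k_e = 5.34 / 0.3466 = 15.407
AUC_0→∞ = 17.4025 + 15.407 = 32.8095 µg/mL·h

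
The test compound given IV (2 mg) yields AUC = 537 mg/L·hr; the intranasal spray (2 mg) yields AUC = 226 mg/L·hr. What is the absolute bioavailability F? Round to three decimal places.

F = (AUC_ev / D_ev) / (AUC_iv / D_iv)
  = (226/2) / (537/2)
  = 113 / 268.5 = 0.4209

F = 0.421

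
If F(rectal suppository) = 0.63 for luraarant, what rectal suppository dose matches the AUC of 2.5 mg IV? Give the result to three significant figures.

For equal systemic exposure: F × D_ev = D_iv
D_ev = D_iv / F = 2.5 / 0.63 = 3.96825 mg

D_rectal = 3.97 mg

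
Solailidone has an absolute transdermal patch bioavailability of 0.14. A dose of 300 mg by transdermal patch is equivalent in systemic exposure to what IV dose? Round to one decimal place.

D_iv = 42.0 mg

Systemic exposure from an extravascular dose = F × D_ev, so the equivalent IV dose is F × D_ev.
D_iv = F × D_ev = 0.14 × 300 = 42 mg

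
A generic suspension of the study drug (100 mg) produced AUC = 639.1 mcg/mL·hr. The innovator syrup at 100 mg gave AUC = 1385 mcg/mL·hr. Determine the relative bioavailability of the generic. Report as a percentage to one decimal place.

F_rel = (AUC_test/D_test) / (AUC_ref/D_ref)
      = (639.1/100) / (1385/100)
      = 6.391 / 13.85 = 0.4614 = 46.14%

F_rel = 46.1%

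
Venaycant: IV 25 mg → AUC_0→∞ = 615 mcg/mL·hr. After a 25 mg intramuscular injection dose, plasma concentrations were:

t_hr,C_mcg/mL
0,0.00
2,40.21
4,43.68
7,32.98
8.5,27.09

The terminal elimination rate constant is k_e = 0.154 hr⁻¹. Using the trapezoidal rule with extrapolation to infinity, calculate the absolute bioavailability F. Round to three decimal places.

Trapezoidal AUC_0→8.5 (intramuscular injection):
  [0→2]: (0.00+40.21)/2 × 2 = 40.21
  [2→4]: (40.21+43.68)/2 × 2 = 83.89
  [4→7]: (43.68+32.98)/2 × 3 = 114.99
  [7→8.5]: (32.98+27.09)/2 × 1.5 = 45.0525
  Sum = 284.1425 mcg/mL·hr
Tail: C_last/k_e = 27.09/0.154 = 175.909
AUC_0→∞ (intramuscular injection) = 284.1425 + 175.909 = 460.0515 mcg/mL·hr
F = (AUC_ev/D_ev)/(AUC_iv/D_iv) = (460.0515/25)/(615/25) = 18.40206/24.6 = 0.7481

F = 0.748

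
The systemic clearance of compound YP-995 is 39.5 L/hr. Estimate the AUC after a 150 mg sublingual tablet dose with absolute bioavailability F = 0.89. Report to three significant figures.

AUC = 3.38 mg/L·hr

AUC_0→∞ = F × Dose / CL
        = 0.89 × 150 / 39.5 = 3.37975 mg/L·hr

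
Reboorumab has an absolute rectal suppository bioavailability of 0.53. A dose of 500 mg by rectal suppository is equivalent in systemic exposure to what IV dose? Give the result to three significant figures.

D_iv = 265 mg

Systemic exposure from an extravascular dose = F × D_ev, so the equivalent IV dose is F × D_ev.
D_iv = F × D_ev = 0.53 × 500 = 265 mg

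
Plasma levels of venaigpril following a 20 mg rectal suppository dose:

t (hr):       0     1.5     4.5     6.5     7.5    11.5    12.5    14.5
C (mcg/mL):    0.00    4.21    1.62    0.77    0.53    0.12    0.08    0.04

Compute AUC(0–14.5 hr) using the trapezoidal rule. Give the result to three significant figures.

AUC = 16.5 mcg/mL·hr

Trapezoidal AUC_0→14.5:
  [0→1.5]: (0.00+4.21)/2 × 1.5 = 3.1575
  [1.5→4.5]: (4.21+1.62)/2 × 3 = 8.745
  [4.5→6.5]: (1.62+0.77)/2 × 2 = 2.39
  [6.5→7.5]: (0.77+0.53)/2 × 1 = 0.65
  [7.5→11.5]: (0.53+0.12)/2 × 4 = 1.3
  [11.5→12.5]: (0.12+0.08)/2 × 1 = 0.1
  [12.5→14.5]: (0.08+0.04)/2 × 2 = 0.12
  Sum = 16.4625 mcg/mL·hr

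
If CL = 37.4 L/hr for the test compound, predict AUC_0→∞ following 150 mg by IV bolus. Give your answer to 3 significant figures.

AUC_0→∞ = Dose_iv / CL
        = 150 / 37.4 = 4.0107 mg/L·hr

AUC = 4.01 mg/L·hr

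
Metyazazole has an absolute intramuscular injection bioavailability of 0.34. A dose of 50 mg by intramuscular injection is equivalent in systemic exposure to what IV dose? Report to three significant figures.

Systemic exposure from an extravascular dose = F × D_ev, so the equivalent IV dose is F × D_ev.
D_iv = F × D_ev = 0.34 × 50 = 17 mg

D_iv = 17.0 mg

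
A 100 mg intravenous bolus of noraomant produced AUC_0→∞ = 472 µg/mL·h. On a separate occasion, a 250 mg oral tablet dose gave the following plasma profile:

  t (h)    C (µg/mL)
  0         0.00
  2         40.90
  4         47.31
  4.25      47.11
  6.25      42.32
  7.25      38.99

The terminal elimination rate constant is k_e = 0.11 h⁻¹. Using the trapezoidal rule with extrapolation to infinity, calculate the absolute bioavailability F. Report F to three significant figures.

Trapezoidal AUC_0→7.25 (oral tablet):
  [0→2]: (0.00+40.90)/2 × 2 = 40.9
  [2→4]: (40.90+47.31)/2 × 2 = 88.21
  [4→4.25]: (47.31+47.11)/2 × 0.25 = 11.8025
  [4.25→6.25]: (47.11+42.32)/2 × 2 = 89.43
  [6.25→7.25]: (42.32+38.99)/2 × 1 = 40.655
  Sum = 270.9975 µg/mL·h
Tail: C_last/k_e = 38.99/0.11 = 354.455
AUC_0→∞ (oral tablet) = 270.9975 + 354.455 = 625.4525 µg/mL·h
F = (AUC_ev/D_ev)/(AUC_iv/D_iv) = (625.4525/250)/(472/100) = 2.50181/4.72 = 0.5300

F = 0.530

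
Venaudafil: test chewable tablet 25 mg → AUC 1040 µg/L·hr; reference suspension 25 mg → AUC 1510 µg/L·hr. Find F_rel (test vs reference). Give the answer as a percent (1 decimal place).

F_rel = (AUC_test/D_test) / (AUC_ref/D_ref)
      = (1040/25) / (1510/25)
      = 41.6 / 60.4 = 0.6887 = 68.87%

F_rel = 68.9%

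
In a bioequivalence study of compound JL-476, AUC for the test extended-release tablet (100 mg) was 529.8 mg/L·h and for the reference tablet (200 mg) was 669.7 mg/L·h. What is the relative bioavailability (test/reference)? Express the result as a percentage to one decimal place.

F_rel = (AUC_test/D_test) / (AUC_ref/D_ref)
      = (529.8/100) / (669.7/200)
      = 5.298 / 3.3485 = 1.5822 = 158.22%

F_rel = 158.2%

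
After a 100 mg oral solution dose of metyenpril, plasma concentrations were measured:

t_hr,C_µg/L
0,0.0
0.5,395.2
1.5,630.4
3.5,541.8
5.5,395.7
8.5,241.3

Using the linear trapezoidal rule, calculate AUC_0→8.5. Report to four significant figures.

Trapezoidal AUC_0→8.5:
  [0→0.5]: (0.0+395.2)/2 × 0.5 = 98.8
  [0.5→1.5]: (395.2+630.4)/2 × 1 = 512.8
  [1.5→3.5]: (630.4+541.8)/2 × 2 = 1172.2
  [3.5→5.5]: (541.8+395.7)/2 × 2 = 937.5
  [5.5→8.5]: (395.7+241.3)/2 × 3 = 955.5
  Sum = 3676.8 µg/L·hr

AUC = 3677 µg/L·hr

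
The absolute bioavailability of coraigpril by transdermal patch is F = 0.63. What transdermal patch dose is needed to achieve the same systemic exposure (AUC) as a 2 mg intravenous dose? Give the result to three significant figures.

For equal systemic exposure: F × D_ev = D_iv
D_ev = D_iv / F = 2 / 0.63 = 3.1746 mg

D_transdermal = 3.17 mg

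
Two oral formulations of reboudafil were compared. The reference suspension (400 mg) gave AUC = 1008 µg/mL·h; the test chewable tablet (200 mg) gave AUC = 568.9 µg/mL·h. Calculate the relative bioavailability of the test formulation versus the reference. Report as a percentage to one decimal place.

F_rel = (AUC_test/D_test) / (AUC_ref/D_ref)
      = (568.9/200) / (1008/400)
      = 2.8445 / 2.52 = 1.1288 = 112.88%

F_rel = 112.9%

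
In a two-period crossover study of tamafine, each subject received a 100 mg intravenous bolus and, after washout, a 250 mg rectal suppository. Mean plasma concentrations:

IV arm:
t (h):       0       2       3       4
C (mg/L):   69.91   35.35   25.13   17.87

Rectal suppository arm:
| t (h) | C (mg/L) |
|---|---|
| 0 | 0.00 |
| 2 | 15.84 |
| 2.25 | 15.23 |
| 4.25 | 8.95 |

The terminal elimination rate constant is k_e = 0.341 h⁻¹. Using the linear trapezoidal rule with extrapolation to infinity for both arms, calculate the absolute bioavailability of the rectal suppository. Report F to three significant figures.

F = 0.134

Trapezoidal AUC_0→4 (IV):
  [0→2]: (69.91+35.35)/2 × 2 = 105.26
  [2→3]: (35.35+25.13)/2 × 1 = 30.24
  [3→4]: (25.13+17.87)/2 × 1 = 21.5
  Sum = 157.0 mg/L·h
IV tail: 17.87/0.341 = 52.405; AUC_iv,0→∞ = 157.0 + 52.405 = 209.405 mg/L·h
Trapezoidal AUC_0→4.25 (rectal suppository):
  [0→2]: (0.00+15.84)/2 × 2 = 15.84
  [2→2.25]: (15.84+15.23)/2 × 0.25 = 3.88375
  [2.25→4.25]: (15.23+8.95)/2 × 2 = 24.18
  Sum = 43.90375 mg/L·h
rectal suppository tail: 8.95/0.341 = 26.246; AUC_ev,0→∞ = 43.90375 + 26.246 = 70.14975 mg/L·h
F = (AUC_ev/D_ev)/(AUC_iv/D_iv) = (70.14975/250)/(209.405/100) = 0.280599/2.09405 = 0.1340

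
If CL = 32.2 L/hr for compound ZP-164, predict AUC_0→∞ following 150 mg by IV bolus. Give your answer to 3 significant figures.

AUC_0→∞ = Dose_iv / CL
        = 150 / 32.2 = 4.65839 mg/L·hr

AUC = 4.66 mg/L·hr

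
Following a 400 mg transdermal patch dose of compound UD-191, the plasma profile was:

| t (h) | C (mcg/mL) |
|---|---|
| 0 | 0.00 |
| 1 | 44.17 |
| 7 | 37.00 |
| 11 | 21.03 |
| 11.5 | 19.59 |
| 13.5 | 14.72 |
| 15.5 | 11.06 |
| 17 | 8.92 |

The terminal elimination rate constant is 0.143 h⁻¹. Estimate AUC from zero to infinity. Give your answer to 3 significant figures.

AUC = 529 mcg/mL·h

Trapezoidal AUC_0→17:
  [0→1]: (0.00+44.17)/2 × 1 = 22.085
  [1→7]: (44.17+37.00)/2 × 6 = 243.51
  [7→11]: (37.00+21.03)/2 × 4 = 116.06
  [11→11.5]: (21.03+19.59)/2 × 0.5 = 10.155
  [11.5→13.5]: (19.59+14.72)/2 × 2 = 34.31
  [13.5→15.5]: (14.72+11.06)/2 × 2 = 25.78
  [15.5→17]: (11.06+8.92)/2 × 1.5 = 14.985
  Sum = 466.885 mcg/mL·h
Extrapolated tail: C_last / k_e = 8.92 / 0.143 = 62.378
AUC_0→∞ = 466.885 + 62.378 = 529.263 mcg/mL·h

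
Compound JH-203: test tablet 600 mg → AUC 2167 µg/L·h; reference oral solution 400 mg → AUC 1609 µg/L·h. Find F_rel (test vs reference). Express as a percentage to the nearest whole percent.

F_rel = (AUC_test/D_test) / (AUC_ref/D_ref)
      = (2167/600) / (1609/400)
      = 3.61167 / 4.0225 = 0.8979 = 89.79%

F_rel = 90%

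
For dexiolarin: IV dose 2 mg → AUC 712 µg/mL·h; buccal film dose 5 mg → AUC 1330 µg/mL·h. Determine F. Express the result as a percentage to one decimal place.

F = (AUC_ev / D_ev) / (AUC_iv / D_iv)
  = (1330/5) / (712/2)
  = 266 / 356 = 0.7472
  = 74.72%

F = 74.7%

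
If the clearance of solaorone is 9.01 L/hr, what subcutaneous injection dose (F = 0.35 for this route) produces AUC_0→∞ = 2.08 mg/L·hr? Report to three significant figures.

Dose = CL × AUC_0→∞ / F
     = 9.01 × 2.08 / 0.35 = 53.5451 mg

Dose = 53.5 mg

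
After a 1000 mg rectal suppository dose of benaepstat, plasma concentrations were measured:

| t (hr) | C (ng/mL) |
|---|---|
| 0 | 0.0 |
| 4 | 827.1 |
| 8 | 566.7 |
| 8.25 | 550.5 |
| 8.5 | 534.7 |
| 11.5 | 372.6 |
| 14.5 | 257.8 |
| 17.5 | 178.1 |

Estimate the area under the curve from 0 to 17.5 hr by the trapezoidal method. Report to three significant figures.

Trapezoidal AUC_0→17.5:
  [0→4]: (0.0+827.1)/2 × 4 = 1654.2
  [4→8]: (827.1+566.7)/2 × 4 = 2787.6
  [8→8.25]: (566.7+550.5)/2 × 0.25 = 139.65
  [8.25→8.5]: (550.5+534.7)/2 × 0.25 = 135.65
  [8.5→11.5]: (534.7+372.6)/2 × 3 = 1360.95
  [11.5→14.5]: (372.6+257.8)/2 × 3 = 945.6
  [14.5→17.5]: (257.8+178.1)/2 × 3 = 653.85
  Sum = 7677.5 ng/mL·hr

AUC = 7680 ng/mL·hr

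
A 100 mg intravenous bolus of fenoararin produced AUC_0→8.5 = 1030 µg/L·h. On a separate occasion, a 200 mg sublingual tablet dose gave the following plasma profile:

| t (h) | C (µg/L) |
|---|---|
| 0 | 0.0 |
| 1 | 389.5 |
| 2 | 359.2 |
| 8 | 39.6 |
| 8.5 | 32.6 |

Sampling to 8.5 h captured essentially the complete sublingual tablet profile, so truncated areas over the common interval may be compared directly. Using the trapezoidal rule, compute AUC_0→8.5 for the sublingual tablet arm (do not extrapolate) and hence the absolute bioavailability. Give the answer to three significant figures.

Trapezoidal AUC_0→8.5 (sublingual tablet):
  [0→1]: (0.0+389.5)/2 × 1 = 194.75
  [1→2]: (389.5+359.2)/2 × 1 = 374.35
  [2→8]: (359.2+39.6)/2 × 6 = 1196.4
  [8→8.5]: (39.6+32.6)/2 × 0.5 = 18.05
  Sum = 1783.55 µg/L·h
F = (AUC_ev/D_ev)/(AUC_iv/D_iv) = (1783.55/200)/(1030/100) = 8.91775/10.3 = 0.8658

F = 0.866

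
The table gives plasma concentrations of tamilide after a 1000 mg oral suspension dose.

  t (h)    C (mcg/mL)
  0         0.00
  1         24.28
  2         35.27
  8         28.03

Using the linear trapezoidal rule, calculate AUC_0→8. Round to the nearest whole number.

AUC = 232 mcg/mL·h

Trapezoidal AUC_0→8:
  [0→1]: (0.00+24.28)/2 × 1 = 12.14
  [1→2]: (24.28+35.27)/2 × 1 = 29.775
  [2→8]: (35.27+28.03)/2 × 6 = 189.9
  Sum = 231.815 mcg/mL·h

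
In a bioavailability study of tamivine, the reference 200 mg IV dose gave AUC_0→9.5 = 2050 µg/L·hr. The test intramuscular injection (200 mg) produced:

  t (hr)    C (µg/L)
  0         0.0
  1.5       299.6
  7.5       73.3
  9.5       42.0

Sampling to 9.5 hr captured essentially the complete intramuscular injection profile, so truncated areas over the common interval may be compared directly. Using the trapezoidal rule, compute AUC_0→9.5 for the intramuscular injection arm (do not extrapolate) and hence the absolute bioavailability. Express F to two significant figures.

F = 0.71

Trapezoidal AUC_0→9.5 (intramuscular injection):
  [0→1.5]: (0.0+299.6)/2 × 1.5 = 224.7
  [1.5→7.5]: (299.6+73.3)/2 × 6 = 1118.7
  [7.5→9.5]: (73.3+42.0)/2 × 2 = 115.3
  Sum = 1458.7 µg/L·hr
F = (AUC_ev/D_ev)/(AUC_iv/D_iv) = (1458.7/200)/(2050/200) = 7.2935/10.25 = 0.7116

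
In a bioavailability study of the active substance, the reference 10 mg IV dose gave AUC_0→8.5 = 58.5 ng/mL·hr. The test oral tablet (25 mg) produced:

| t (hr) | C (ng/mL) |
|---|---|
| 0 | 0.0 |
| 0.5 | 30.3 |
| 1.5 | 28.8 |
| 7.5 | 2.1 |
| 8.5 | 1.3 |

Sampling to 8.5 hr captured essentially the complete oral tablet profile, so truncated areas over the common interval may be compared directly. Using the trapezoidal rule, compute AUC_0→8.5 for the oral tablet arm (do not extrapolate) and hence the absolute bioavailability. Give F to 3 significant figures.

Trapezoidal AUC_0→8.5 (oral tablet):
  [0→0.5]: (0.0+30.3)/2 × 0.5 = 7.575
  [0.5→1.5]: (30.3+28.8)/2 × 1 = 29.55
  [1.5→7.5]: (28.8+2.1)/2 × 6 = 92.7
  [7.5→8.5]: (2.1+1.3)/2 × 1 = 1.7
  Sum = 131.525 ng/mL·hr
F = (AUC_ev/D_ev)/(AUC_iv/D_iv) = (131.525/25)/(58.5/10) = 5.261/5.85 = 0.8993

F = 0.899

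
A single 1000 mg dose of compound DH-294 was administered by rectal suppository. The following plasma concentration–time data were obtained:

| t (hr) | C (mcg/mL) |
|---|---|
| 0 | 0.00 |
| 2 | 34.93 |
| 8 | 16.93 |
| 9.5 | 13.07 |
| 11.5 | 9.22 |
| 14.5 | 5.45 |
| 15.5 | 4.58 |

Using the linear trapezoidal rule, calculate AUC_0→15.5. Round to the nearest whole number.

AUC = 262 mcg/mL·hr

Trapezoidal AUC_0→15.5:
  [0→2]: (0.00+34.93)/2 × 2 = 34.93
  [2→8]: (34.93+16.93)/2 × 6 = 155.58
  [8→9.5]: (16.93+13.07)/2 × 1.5 = 22.5
  [9.5→11.5]: (13.07+9.22)/2 × 2 = 22.29
  [11.5→14.5]: (9.22+5.45)/2 × 3 = 22.005
  [14.5→15.5]: (5.45+4.58)/2 × 1 = 5.015
  Sum = 262.32 mcg/mL·hr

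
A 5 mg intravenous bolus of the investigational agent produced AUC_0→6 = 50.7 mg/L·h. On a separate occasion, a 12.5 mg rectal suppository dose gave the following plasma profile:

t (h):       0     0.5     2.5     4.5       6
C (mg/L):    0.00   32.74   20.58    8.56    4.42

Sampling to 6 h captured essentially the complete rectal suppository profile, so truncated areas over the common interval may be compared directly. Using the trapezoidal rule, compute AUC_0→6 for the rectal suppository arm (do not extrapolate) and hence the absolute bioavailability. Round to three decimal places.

Trapezoidal AUC_0→6 (rectal suppository):
  [0→0.5]: (0.00+32.74)/2 × 0.5 = 8.185
  [0.5→2.5]: (32.74+20.58)/2 × 2 = 53.32
  [2.5→4.5]: (20.58+8.56)/2 × 2 = 29.14
  [4.5→6]: (8.56+4.42)/2 × 1.5 = 9.735
  Sum = 100.38 mg/L·h
F = (AUC_ev/D_ev)/(AUC_iv/D_iv) = (100.38/12.5)/(50.7/5) = 8.0304/10.14 = 0.7920

F = 0.792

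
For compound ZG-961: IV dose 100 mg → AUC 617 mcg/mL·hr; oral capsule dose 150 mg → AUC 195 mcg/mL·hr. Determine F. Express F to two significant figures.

F = (AUC_ev / D_ev) / (AUC_iv / D_iv)
  = (195/150) / (617/100)
  = 1.3 / 6.17 = 0.2107

F = 0.21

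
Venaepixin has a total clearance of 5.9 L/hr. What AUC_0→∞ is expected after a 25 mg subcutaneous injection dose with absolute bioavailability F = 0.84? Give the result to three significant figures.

AUC_0→∞ = F × Dose / CL
        = 0.84 × 25 / 5.9 = 3.55932 mg/L·hr

AUC = 3.56 mg/L·hr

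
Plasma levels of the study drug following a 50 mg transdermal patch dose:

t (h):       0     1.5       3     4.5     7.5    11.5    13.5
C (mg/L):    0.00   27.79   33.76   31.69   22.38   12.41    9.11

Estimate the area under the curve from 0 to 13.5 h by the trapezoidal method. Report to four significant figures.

AUC = 288.3 mg/L·h

Trapezoidal AUC_0→13.5:
  [0→1.5]: (0.00+27.79)/2 × 1.5 = 20.8425
  [1.5→3]: (27.79+33.76)/2 × 1.5 = 46.1625
  [3→4.5]: (33.76+31.69)/2 × 1.5 = 49.0875
  [4.5→7.5]: (31.69+22.38)/2 × 3 = 81.105
  [7.5→11.5]: (22.38+12.41)/2 × 4 = 69.58
  [11.5→13.5]: (12.41+9.11)/2 × 2 = 21.52
  Sum = 288.2975 mg/L·h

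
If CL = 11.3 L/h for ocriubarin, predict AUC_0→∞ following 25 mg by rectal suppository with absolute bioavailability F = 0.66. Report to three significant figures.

AUC_0→∞ = F × Dose / CL
        = 0.66 × 25 / 11.3 = 1.46018 mg/L·h

AUC = 1.46 mg/L·h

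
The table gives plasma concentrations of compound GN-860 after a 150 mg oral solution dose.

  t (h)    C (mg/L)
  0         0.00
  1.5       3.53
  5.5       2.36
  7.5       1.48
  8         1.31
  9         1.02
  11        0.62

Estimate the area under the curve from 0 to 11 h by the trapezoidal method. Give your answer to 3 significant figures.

AUC = 21.8 mg/L·h

Trapezoidal AUC_0→11:
  [0→1.5]: (0.00+3.53)/2 × 1.5 = 2.6475
  [1.5→5.5]: (3.53+2.36)/2 × 4 = 11.78
  [5.5→7.5]: (2.36+1.48)/2 × 2 = 3.84
  [7.5→8]: (1.48+1.31)/2 × 0.5 = 0.6975
  [8→9]: (1.31+1.02)/2 × 1 = 1.165
  [9→11]: (1.02+0.62)/2 × 2 = 1.64
  Sum = 21.77 mg/L·h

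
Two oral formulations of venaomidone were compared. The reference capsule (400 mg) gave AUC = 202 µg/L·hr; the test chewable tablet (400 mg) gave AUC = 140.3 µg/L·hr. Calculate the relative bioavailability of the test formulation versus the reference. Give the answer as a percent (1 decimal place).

F_rel = (AUC_test/D_test) / (AUC_ref/D_ref)
      = (140.3/400) / (202/400)
      = 0.35075 / 0.505 = 0.6946 = 69.46%

F_rel = 69.5%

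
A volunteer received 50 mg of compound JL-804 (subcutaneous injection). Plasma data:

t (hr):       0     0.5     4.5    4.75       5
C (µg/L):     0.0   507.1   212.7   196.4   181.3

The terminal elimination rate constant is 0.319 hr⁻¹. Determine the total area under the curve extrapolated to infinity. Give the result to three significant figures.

AUC = 2230 µg/L·hr

Trapezoidal AUC_0→5:
  [0→0.5]: (0.0+507.1)/2 × 0.5 = 126.775
  [0.5→4.5]: (507.1+212.7)/2 × 4 = 1439.6
  [4.5→4.75]: (212.7+196.4)/2 × 0.25 = 51.1375
  [4.75→5]: (196.4+181.3)/2 × 0.25 = 47.2125
  Sum = 1664.725 µg/L·hr
Extrapolated tail: C_last / k_e = 181.3 / 0.319 = 568.339
AUC_0→∞ = 1664.725 + 568.339 = 2233.064 µg/L·hr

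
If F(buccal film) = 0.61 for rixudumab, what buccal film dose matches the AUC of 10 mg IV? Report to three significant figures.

D_buccal = 16.4 mg

For equal systemic exposure: F × D_ev = D_iv
D_ev = D_iv / F = 10 / 0.61 = 16.3934 mg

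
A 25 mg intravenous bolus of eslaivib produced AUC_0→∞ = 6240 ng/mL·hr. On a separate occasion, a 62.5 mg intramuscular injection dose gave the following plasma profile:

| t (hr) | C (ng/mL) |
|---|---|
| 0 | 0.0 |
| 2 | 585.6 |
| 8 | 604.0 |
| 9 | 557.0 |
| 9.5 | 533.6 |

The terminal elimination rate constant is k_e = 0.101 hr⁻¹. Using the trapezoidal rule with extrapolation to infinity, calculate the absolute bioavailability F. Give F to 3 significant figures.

F = 0.660

Trapezoidal AUC_0→9.5 (intramuscular injection):
  [0→2]: (0.0+585.6)/2 × 2 = 585.6
  [2→8]: (585.6+604.0)/2 × 6 = 3568.8
  [8→9]: (604.0+557.0)/2 × 1 = 580.5
  [9→9.5]: (557.0+533.6)/2 × 0.5 = 272.65
  Sum = 5007.55 ng/mL·hr
Tail: C_last/k_e = 533.6/0.101 = 5283.168
AUC_0→∞ (intramuscular injection) = 5007.55 + 5283.168 = 10290.718 ng/mL·hr
F = (AUC_ev/D_ev)/(AUC_iv/D_iv) = (10290.718/62.5)/(6240/25) = 164.651/249.6 = 0.6597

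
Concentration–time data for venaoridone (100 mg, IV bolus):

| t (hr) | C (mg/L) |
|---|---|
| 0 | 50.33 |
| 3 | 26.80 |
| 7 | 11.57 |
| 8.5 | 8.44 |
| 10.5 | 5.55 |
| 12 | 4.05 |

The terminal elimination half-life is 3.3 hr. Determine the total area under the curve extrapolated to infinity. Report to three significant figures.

Trapezoidal AUC_0→12:
  [0→3]: (50.33+26.80)/2 × 3 = 115.695
  [3→7]: (26.80+11.57)/2 × 4 = 76.74
  [7→8.5]: (11.57+8.44)/2 × 1.5 = 15.0075
  [8.5→10.5]: (8.44+5.55)/2 × 2 = 13.99
  [10.5→12]: (5.55+4.05)/2 × 1.5 = 7.2
  Sum = 228.6325 mg/L·hr
k_e = ln2 / t½ = 0.693147 / 3.3 = 0.2100 hr^-1
Extrapolated tail: C_last / k_e = 4.05 / 0.21 = 19.286
AUC_0→∞ = 228.6325 + 19.286 = 247.9185 mg/L·hr

AUC = 248 mg/L·hr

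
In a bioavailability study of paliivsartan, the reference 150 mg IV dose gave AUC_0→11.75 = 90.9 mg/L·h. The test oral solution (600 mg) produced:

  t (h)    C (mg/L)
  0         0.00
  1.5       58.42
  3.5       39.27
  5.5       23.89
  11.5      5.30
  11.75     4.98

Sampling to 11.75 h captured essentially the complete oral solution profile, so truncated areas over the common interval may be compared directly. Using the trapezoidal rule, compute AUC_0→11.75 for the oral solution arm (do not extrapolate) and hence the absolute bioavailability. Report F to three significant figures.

Trapezoidal AUC_0→11.75 (oral solution):
  [0→1.5]: (0.00+58.42)/2 × 1.5 = 43.815
  [1.5→3.5]: (58.42+39.27)/2 × 2 = 97.69
  [3.5→5.5]: (39.27+23.89)/2 × 2 = 63.16
  [5.5→11.5]: (23.89+5.30)/2 × 6 = 87.57
  [11.5→11.75]: (5.30+4.98)/2 × 0.25 = 1.285
  Sum = 293.52 mg/L·h
F = (AUC_ev/D_ev)/(AUC_iv/D_iv) = (293.52/600)/(90.9/150) = 0.4892/0.606 = 0.8073

F = 0.807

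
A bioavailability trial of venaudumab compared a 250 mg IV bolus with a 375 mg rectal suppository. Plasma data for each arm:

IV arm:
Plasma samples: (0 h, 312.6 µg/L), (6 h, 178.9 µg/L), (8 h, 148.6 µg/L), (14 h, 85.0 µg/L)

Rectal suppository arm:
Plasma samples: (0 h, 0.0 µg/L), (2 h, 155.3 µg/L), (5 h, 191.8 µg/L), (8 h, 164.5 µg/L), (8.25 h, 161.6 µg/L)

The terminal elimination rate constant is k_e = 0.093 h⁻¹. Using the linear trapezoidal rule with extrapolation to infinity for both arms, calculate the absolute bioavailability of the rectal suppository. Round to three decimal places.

Trapezoidal AUC_0→14 (IV):
  [0→6]: (312.6+178.9)/2 × 6 = 1474.5
  [6→8]: (178.9+148.6)/2 × 2 = 327.5
  [8→14]: (148.6+85.0)/2 × 6 = 700.8
  Sum = 2502.8 µg/L·h
IV tail: 85.0/0.093 = 913.978; AUC_iv,0→∞ = 2502.8 + 913.978 = 3416.778 µg/L·h
Trapezoidal AUC_0→8.25 (rectal suppository):
  [0→2]: (0.0+155.3)/2 × 2 = 155.3
  [2→5]: (155.3+191.8)/2 × 3 = 520.65
  [5→8]: (191.8+164.5)/2 × 3 = 534.45
  [8→8.25]: (164.5+161.6)/2 × 0.25 = 40.7625
  Sum = 1251.1625 µg/L·h
rectal suppository tail: 161.6/0.093 = 1737.634; AUC_ev,0→∞ = 1251.1625 + 1737.634 = 2988.7965 µg/L·h
F = (AUC_ev/D_ev)/(AUC_iv/D_iv) = (2988.7965/375)/(3416.778/250) = 7.970124/13.667112 = 0.5832

F = 0.583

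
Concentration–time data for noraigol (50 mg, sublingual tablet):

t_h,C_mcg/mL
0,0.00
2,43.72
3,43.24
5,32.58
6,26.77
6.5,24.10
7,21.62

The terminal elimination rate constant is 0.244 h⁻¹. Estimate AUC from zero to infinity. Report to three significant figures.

Trapezoidal AUC_0→7:
  [0→2]: (0.00+43.72)/2 × 2 = 43.72
  [2→3]: (43.72+43.24)/2 × 1 = 43.48
  [3→5]: (43.24+32.58)/2 × 2 = 75.82
  [5→6]: (32.58+26.77)/2 × 1 = 29.675
  [6→6.5]: (26.77+24.10)/2 × 0.5 = 12.7175
  [6.5→7]: (24.10+21.62)/2 × 0.5 = 11.43
  Sum = 216.8425 mcg/mL·h
Extrapolated tail: C_last / k_e = 21.62 / 0.244 = 88.607
AUC_0→∞ = 216.8425 + 88.607 = 305.4495 mcg/mL·h

AUC = 305 mcg/mL·h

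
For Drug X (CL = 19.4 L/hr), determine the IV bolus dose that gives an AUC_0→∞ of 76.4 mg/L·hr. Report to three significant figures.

Dose_iv = CL × AUC_0→∞
     = 19.4 × 76.4 = 1482.16 mg

Dose = 1480 mg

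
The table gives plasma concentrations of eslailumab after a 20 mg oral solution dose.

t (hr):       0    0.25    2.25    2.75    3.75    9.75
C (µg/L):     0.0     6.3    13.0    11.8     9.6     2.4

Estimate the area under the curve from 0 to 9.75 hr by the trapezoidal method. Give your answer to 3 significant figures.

Trapezoidal AUC_0→9.75:
  [0→0.25]: (0.0+6.3)/2 × 0.25 = 0.7875
  [0.25→2.25]: (6.3+13.0)/2 × 2 = 19.3
  [2.25→2.75]: (13.0+11.8)/2 × 0.5 = 6.2
  [2.75→3.75]: (11.8+9.6)/2 × 1 = 10.7
  [3.75→9.75]: (9.6+2.4)/2 × 6 = 36.0
  Sum = 72.9875 µg/L·hr

AUC = 73.0 µg/L·hr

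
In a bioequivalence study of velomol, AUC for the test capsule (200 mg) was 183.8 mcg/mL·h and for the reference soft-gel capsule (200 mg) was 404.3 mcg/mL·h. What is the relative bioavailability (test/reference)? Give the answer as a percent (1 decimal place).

F_rel = 45.5%

F_rel = (AUC_test/D_test) / (AUC_ref/D_ref)
      = (183.8/200) / (404.3/200)
      = 0.919 / 2.0215 = 0.4546 = 45.46%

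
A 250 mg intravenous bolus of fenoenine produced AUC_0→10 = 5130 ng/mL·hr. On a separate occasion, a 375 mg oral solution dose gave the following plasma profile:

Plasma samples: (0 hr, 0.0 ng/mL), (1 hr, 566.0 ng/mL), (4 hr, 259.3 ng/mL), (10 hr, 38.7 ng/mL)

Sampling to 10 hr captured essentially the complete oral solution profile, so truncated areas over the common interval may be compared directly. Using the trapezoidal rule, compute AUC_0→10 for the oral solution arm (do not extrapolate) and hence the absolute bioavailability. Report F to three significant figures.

Trapezoidal AUC_0→10 (oral solution):
  [0→1]: (0.0+566.0)/2 × 1 = 283.0
  [1→4]: (566.0+259.3)/2 × 3 = 1237.95
  [4→10]: (259.3+38.7)/2 × 6 = 894.0
  Sum = 2414.95 ng/mL·hr
F = (AUC_ev/D_ev)/(AUC_iv/D_iv) = (2414.95/375)/(5130/250) = 6.43987/20.52 = 0.3138

F = 0.314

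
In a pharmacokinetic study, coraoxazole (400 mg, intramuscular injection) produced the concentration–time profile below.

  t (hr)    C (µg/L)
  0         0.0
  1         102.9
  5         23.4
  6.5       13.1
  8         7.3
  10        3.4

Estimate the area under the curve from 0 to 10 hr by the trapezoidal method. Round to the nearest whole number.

AUC = 357 µg/L·hr

Trapezoidal AUC_0→10:
  [0→1]: (0.0+102.9)/2 × 1 = 51.45
  [1→5]: (102.9+23.4)/2 × 4 = 252.6
  [5→6.5]: (23.4+13.1)/2 × 1.5 = 27.375
  [6.5→8]: (13.1+7.3)/2 × 1.5 = 15.3
  [8→10]: (7.3+3.4)/2 × 2 = 10.7
  Sum = 357.425 µg/L·hr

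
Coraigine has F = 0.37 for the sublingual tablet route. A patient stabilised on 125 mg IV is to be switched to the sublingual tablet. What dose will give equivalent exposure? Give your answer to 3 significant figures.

D_sublingual = 338 mg

For equal systemic exposure: F × D_ev = D_iv
D_ev = D_iv / F = 125 / 0.37 = 337.838 mg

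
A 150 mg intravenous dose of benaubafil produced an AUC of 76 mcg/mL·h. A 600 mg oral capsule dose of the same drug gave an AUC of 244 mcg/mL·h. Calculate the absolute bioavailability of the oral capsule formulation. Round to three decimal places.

F = (AUC_ev / D_ev) / (AUC_iv / D_iv)
  = (244/600) / (76/150)
  = 0.406667 / 0.506667 = 0.8026

F = 0.803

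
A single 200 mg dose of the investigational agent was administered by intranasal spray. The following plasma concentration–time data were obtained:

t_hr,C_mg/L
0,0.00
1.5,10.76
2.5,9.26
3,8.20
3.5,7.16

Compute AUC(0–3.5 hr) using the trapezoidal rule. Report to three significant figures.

AUC = 26.3 mg/L·hr

Trapezoidal AUC_0→3.5:
  [0→1.5]: (0.00+10.76)/2 × 1.5 = 8.07
  [1.5→2.5]: (10.76+9.26)/2 × 1 = 10.01
  [2.5→3]: (9.26+8.20)/2 × 0.5 = 4.365
  [3→3.5]: (8.20+7.16)/2 × 0.5 = 3.84
  Sum = 26.285 mg/L·hr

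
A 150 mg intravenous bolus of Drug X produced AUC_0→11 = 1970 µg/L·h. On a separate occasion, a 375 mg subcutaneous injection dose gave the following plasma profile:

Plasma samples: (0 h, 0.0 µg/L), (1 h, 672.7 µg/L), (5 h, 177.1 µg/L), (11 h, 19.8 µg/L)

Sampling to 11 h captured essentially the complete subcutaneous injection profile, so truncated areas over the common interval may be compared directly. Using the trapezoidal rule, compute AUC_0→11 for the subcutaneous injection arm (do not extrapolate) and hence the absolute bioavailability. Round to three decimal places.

F = 0.533

Trapezoidal AUC_0→11 (subcutaneous injection):
  [0→1]: (0.0+672.7)/2 × 1 = 336.35
  [1→5]: (672.7+177.1)/2 × 4 = 1699.6
  [5→11]: (177.1+19.8)/2 × 6 = 590.7
  Sum = 2626.65 µg/L·h
F = (AUC_ev/D_ev)/(AUC_iv/D_iv) = (2626.65/375)/(1970/150) = 7.0044/13.1333 = 0.5333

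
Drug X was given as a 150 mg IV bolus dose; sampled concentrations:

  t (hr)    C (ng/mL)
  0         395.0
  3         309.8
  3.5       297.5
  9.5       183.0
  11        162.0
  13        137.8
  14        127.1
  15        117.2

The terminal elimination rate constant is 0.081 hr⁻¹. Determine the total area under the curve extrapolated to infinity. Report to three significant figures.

Trapezoidal AUC_0→15:
  [0→3]: (395.0+309.8)/2 × 3 = 1057.2
  [3→3.5]: (309.8+297.5)/2 × 0.5 = 151.825
  [3.5→9.5]: (297.5+183.0)/2 × 6 = 1441.5
  [9.5→11]: (183.0+162.0)/2 × 1.5 = 258.75
  [11→13]: (162.0+137.8)/2 × 2 = 299.8
  [13→14]: (137.8+127.1)/2 × 1 = 132.45
  [14→15]: (127.1+117.2)/2 × 1 = 122.15
  Sum = 3463.675 ng/mL·hr
Extrapolated tail: C_last / k_e = 117.2 / 0.081 = 1446.914
AUC_0→∞ = 3463.675 + 1446.914 = 4910.589 ng/mL·hr

AUC = 4910 ng/mL·hr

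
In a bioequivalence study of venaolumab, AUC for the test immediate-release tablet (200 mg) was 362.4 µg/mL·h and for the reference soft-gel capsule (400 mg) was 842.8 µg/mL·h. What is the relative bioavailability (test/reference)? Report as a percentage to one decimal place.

F_rel = 86.0%

F_rel = (AUC_test/D_test) / (AUC_ref/D_ref)
      = (362.4/200) / (842.8/400)
      = 1.812 / 2.107 = 0.8600 = 86.00%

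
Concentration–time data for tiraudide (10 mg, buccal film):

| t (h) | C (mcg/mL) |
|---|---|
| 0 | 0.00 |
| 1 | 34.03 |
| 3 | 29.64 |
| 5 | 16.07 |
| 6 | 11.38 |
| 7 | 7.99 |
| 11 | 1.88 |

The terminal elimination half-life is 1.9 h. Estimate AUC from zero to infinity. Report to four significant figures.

AUC = 174.7 mcg/mL·h

Trapezoidal AUC_0→11:
  [0→1]: (0.00+34.03)/2 × 1 = 17.015
  [1→3]: (34.03+29.64)/2 × 2 = 63.67
  [3→5]: (29.64+16.07)/2 × 2 = 45.71
  [5→6]: (16.07+11.38)/2 × 1 = 13.725
  [6→7]: (11.38+7.99)/2 × 1 = 9.685
  [7→11]: (7.99+1.88)/2 × 4 = 19.74
  Sum = 169.545 mcg/mL·h
k_e = ln2 / t½ = 0.693147 / 1.9 = 0.3648 h^-1
Extrapolated tail: C_last / k_e = 1.88 / 0.3648 = 5.154
AUC_0→∞ = 169.545 + 5.154 = 174.699 mcg/mL·h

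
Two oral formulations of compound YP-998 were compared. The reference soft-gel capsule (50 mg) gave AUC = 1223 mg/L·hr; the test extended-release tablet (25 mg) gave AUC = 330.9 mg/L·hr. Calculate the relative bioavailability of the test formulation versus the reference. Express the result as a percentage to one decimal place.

F_rel = (AUC_test/D_test) / (AUC_ref/D_ref)
      = (330.9/25) / (1223/50)
      = 13.236 / 24.46 = 0.5411 = 54.11%

F_rel = 54.1%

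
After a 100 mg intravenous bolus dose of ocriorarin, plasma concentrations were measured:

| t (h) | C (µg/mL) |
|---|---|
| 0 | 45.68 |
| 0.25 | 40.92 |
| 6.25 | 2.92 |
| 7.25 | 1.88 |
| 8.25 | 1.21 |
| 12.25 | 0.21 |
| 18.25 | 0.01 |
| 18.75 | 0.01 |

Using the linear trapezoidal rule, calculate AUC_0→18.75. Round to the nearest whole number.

AUC = 150 µg/mL·h

Trapezoidal AUC_0→18.75:
  [0→0.25]: (45.68+40.92)/2 × 0.25 = 10.825
  [0.25→6.25]: (40.92+2.92)/2 × 6 = 131.52
  [6.25→7.25]: (2.92+1.88)/2 × 1 = 2.4
  [7.25→8.25]: (1.88+1.21)/2 × 1 = 1.545
  [8.25→12.25]: (1.21+0.21)/2 × 4 = 2.84
  [12.25→18.25]: (0.21+0.01)/2 × 6 = 0.66
  [18.25→18.75]: (0.01+0.01)/2 × 0.5 = 0.005
  Sum = 149.795 µg/mL·h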